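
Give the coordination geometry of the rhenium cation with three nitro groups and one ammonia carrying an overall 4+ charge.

Ligand charges: each nitro (N-bound nitrite) is −1; ammonia is neutral. With an overall charge of +4 the rhenium centre must be in the +7 oxidation state.
Re sits in group 7, so the d-electron count is 7 − 7 = 0.
Coordination number: 4.
A d⁰ ion has no crystal-field stabilisation preference between square planar and tetrahedral, so four ligands adopt the sterically favoured tetrahedral geometry.

tetrahedral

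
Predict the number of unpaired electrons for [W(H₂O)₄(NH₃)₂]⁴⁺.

Water is neutral; ammonia is neutral; balancing the +4 overall charge requires W(IV).
W sits in group 6, so the d-electron count is 6 − 4 = 2.
In an octahedral field the d² configuration is t₂g²e_g⁰ (only one arrangement possible), giving 2 unpaired electrons.

2 unpaired electrons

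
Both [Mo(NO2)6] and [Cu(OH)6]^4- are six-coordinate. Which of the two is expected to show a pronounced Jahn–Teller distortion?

[Cu(OH)6]^4-

[Mo(NO2)6]: Ligand charges: each nitro (N-bound nitrite) is −1. With an overall charge of 0 the molybdenum centre must be in the +6 oxidation state. Molybdenum is a group-6 element; Mo(VI) is therefore d⁰. The d⁰ configuration leaves the e_g set evenly filled (or empty) — no strong Jahn–Teller driving force.
[Cu(OH)6]^4-: Ligand charges: each hydroxide is −1. With an overall charge of −4 the copper centre must be in the +2 oxidation state. Group 11 minus oxidation state 2 gives a d⁹ configuration. The t₂g⁶e_g³ configuration has an unevenly filled e_g set; the Jahn–Teller theorem predicts a tetragonal distortion (typically axial elongation) to lift the degeneracy.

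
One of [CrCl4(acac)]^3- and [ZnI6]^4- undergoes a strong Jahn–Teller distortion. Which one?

[CrCl4(acac)]^3-: Ligand charges: each chloride is −1; each acetylacetonate is −1. With an overall charge of −3 the chromium centre must be in the +2 oxidation state. Cr sits in group 6, so the d-electron count is 6 − 2 = 4. Acetylacetonate and chloride are weak-field ligands for a first-row metal, so the complex is high-spin. The t₂g³e_g¹ (high-spin) configuration has an unevenly filled e_g set; the Jahn–Teller theorem predicts a tetragonal distortion (typically axial elongation) to lift the degeneracy.
[ZnI6]^4-: Summing ligand charges against the −4 overall charge gives an oxidation state of +2 for zinc. Group 12 minus oxidation state 2 gives a d¹⁰ configuration. The d¹⁰ configuration leaves the e_g set evenly filled (or empty) — no strong Jahn–Teller driving force.

[CrCl4(acac)]^3-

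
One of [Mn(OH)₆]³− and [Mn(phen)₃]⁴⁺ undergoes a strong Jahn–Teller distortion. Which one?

[Mn(OH)₆]³−

[Mn(OH)₆]³−: Ligand charges: each hydroxide is −1. With an overall charge of −3 the manganese centre must be in the +3 oxidation state. Mn sits in group 7, so the d-electron count is 7 − 3 = 4. Hydroxide is a weak-field ligand for a first-row metal, so the complex is high-spin. The t₂g³e_g¹ (high-spin) configuration has an unevenly filled e_g set; the Jahn–Teller theorem predicts a tetragonal distortion (typically axial elongation) to lift the degeneracy.
[Mn(phen)₃]⁴⁺: 1,10-phenanthroline is neutral; balancing the +4 overall charge requires Mn(IV). Manganese is a group-7 element; Mn(IV) is therefore d³. The d³ configuration leaves the e_g set evenly filled (or empty) — no strong Jahn–Teller driving force.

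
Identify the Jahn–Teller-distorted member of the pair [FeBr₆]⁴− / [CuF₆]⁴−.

[FeBr₆]⁴−: Each bromide is −1; balancing the −4 overall charge requires Fe(II). Fe sits in group 8, so the d-electron count is 8 − 2 = 6. Bromide is a weak-field ligand for a first-row metal, so the complex is high-spin. The d⁶ configuration leaves the e_g set evenly filled (or empty) — no strong Jahn–Teller driving force.
[CuF₆]⁴−: Summing ligand charges against the −4 overall charge gives an oxidation state of +2 for copper. Group 11 minus oxidation state 2 gives a d⁹ configuration. The t₂g⁶e_g³ configuration has an unevenly filled e_g set; the Jahn–Teller theorem predicts a tetragonal distortion (typically axial elongation) to lift the degeneracy.

[CuF₆]⁴−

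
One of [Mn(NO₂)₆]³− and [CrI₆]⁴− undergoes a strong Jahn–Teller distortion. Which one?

[CrI₆]⁴−

[Mn(NO₂)₆]³−: Summing ligand charges against the −3 overall charge gives an oxidation state of +3 for manganese. Group 7 minus oxidation state 3 gives a d⁴ configuration. Nitro (N-bound nitrite) is a strong-field ligand (high in the spectrochemical series) for a first-row metal, so the complex is low-spin. The d⁴ configuration leaves the e_g set evenly filled (or empty) — no strong Jahn–Teller driving force.
[CrI₆]⁴−: Ligand charges: each iodide is −1. With an overall charge of −4 the chromium centre must be in the +2 oxidation state. Cr sits in group 6, so the d-electron count is 6 − 2 = 4. Iodide is a weak-field ligand for a first-row metal, so the complex is high-spin. The t₂g³e_g¹ (high-spin) configuration has an unevenly filled e_g set; the Jahn–Teller theorem predicts a tetragonal distortion (typically axial elongation) to lift the degeneracy.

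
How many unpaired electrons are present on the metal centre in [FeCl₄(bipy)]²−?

Summing ligand charges against the −2 overall charge gives an oxidation state of +2 for iron.
Group 8 minus oxidation state 2 gives a d⁶ configuration.
Counting donor atoms: 4×chloride (monodentate) → 4 donors; 1×2,2′-bipyridine (bidentate) → 2 donors. Coordination number = 6.
The spin state decides the count: Chloride is a weak-field ligand for a first-row metal, so the complex is high-spin.
An octahedral high-spin d⁶ ion is t₂g⁴e_g², giving 4 unpaired electrons.

4 unpaired electrons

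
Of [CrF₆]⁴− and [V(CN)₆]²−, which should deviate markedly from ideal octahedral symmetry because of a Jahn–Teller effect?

[CrF₆]⁴−

[CrF₆]⁴−: Ligand charges: each fluoride is −1. With an overall charge of −4 the chromium centre must be in the +2 oxidation state. Group 6 minus oxidation state 2 gives a d⁴ configuration. Fluoride is a weak-field ligand for a first-row metal, so the complex is high-spin. The t₂g³e_g¹ (high-spin) configuration has an unevenly filled e_g set; the Jahn–Teller theorem predicts a tetragonal distortion (typically axial elongation) to lift the degeneracy.
[V(CN)₆]²−: Summing ligand charges against the −2 overall charge gives an oxidation state of +4 for vanadium. Vanadium is a group-5 element; V(IV) is therefore d¹. The d¹ configuration leaves the e_g set evenly filled (or empty) — no strong Jahn–Teller driving force.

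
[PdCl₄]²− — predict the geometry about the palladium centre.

Summing ligand charges against the −2 overall charge gives an oxidation state of +2 for palladium.
Pd sits in group 10, so the d-electron count is 10 − 2 = 8.
Coordination number: 4.
A 4d d⁸ ion has a large crystal-field splitting; square planar leaves the high-energy d_{x²−y²} orbital empty and maximises CFSE.

square planar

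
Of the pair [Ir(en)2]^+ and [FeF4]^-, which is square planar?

For [Ir(en)2]^+: Summing ligand charges against the +1 overall charge gives an oxidation state of +1 for iridium. Iridium is a group-9 element; Ir(I) is therefore d⁸. A 5d d⁸ ion has a large crystal-field splitting; square planar leaves the high-energy d_{x²−y²} orbital empty and maximises CFSE. → square planar.
For [FeF4]^-: Each fluoride is −1; balancing the −1 overall charge requires Fe(III). Group 8 minus oxidation state 3 gives a d⁵ configuration. A high-spin d⁵ ion has zero CFSE in either geometry, so four ligands adopt the sterically favoured tetrahedral geometry. → tetrahedral.

[Ir(en)2]^+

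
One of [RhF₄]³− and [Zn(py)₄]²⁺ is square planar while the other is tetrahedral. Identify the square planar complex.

For [RhF₄]³−: Ligand charges: each fluoride is −1. With an overall charge of −3 the rhodium centre must be in the +1 oxidation state. Group 9 minus oxidation state 1 gives a d⁸ configuration. A 4d d⁸ ion has a large crystal-field splitting; square planar leaves the high-energy d_{x²−y²} orbital empty and maximises CFSE. → square planar.
For [Zn(py)₄]²⁺: Ligand charges: pyridine is neutral. With an overall charge of +2 the zinc centre must be in the +2 oxidation state. Zn sits in group 12, so the d-electron count is 12 − 2 = 10. A d¹⁰ ion has no crystal-field stabilisation preference between square planar and tetrahedral, so four ligands adopt the sterically favoured tetrahedral geometry. → tetrahedral.

[RhF₄]³−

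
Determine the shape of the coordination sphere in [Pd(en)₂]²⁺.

Ethylenediamine is neutral; balancing the +2 overall charge requires Pd(II).
Group 10 minus oxidation state 2 gives a d⁸ configuration.
Counting donor atoms: 2×ethylenediamine (bidentate) → 4 donors. Coordination number = 4.
A 4d d⁸ ion has a large crystal-field splitting; square planar leaves the high-energy d_{x²−y²} orbital empty and maximises CFSE.

square planar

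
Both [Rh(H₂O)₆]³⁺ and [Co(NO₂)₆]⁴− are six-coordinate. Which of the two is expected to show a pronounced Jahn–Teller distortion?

[Rh(H₂O)₆]³⁺: Ligand charges: water is neutral. With an overall charge of +3 the rhodium centre must be in the +3 oxidation state. Rhodium is a group-9 element; Rh(III) is therefore d⁶. A 4d ion has a large Δₒ and is invariably low-spin. The d⁶ configuration leaves the e_g set evenly filled (or empty) — no strong Jahn–Teller driving force.
[Co(NO₂)₆]⁴−: Summing ligand charges against the −4 overall charge gives an oxidation state of +2 for cobalt. Co sits in group 9, so the d-electron count is 9 − 2 = 7. Nitro (N-bound nitrite) is a strong-field ligand (high in the spectrochemical series) for a first-row metal, so the complex is low-spin. The t₂g⁶e_g¹ (low-spin) configuration has an unevenly filled e_g set; the Jahn–Teller theorem predicts a tetragonal distortion (typically axial elongation) to lift the degeneracy.

[Co(NO₂)₆]⁴−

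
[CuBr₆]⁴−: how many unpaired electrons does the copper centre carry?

Each bromide is −1; balancing the −4 overall charge requires Cu(II).
Group 11 minus oxidation state 2 gives a d⁹ configuration.
In an octahedral field the d⁹ configuration is t₂g⁶e_g³ (only one arrangement possible), giving 1 unpaired electron.

1 unpaired electron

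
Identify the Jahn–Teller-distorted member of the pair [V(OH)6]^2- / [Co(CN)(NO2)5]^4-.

[Co(CN)(NO2)5]^4-

[V(OH)6]^2-: Each hydroxide is −1; balancing the −2 overall charge requires V(IV). Vanadium is a group-5 element; V(IV) is therefore d¹. The d¹ configuration leaves the e_g set evenly filled (or empty) — no strong Jahn–Teller driving force.
[Co(CN)(NO2)5]^4-: Each cyanide is −1; each nitro (N-bound nitrite) is −1; balancing the −4 overall charge requires Co(II). Group 9 minus oxidation state 2 gives a d⁷ configuration. Cyanide and nitro (N-bound nitrite) are strong-field ligands (high in the spectrochemical series) for a first-row metal, so the complex is low-spin. The t₂g⁶e_g¹ (low-spin) configuration has an unevenly filled e_g set; the Jahn–Teller theorem predicts a tetragonal distortion (typically axial elongation) to lift the degeneracy.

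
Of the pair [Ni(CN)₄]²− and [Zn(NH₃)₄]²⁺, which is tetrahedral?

[Zn(NH₃)₄]²⁺

For [Ni(CN)₄]²−: Each cyanide is −1; balancing the −2 overall charge requires Ni(II). Group 10 minus oxidation state 2 gives a d⁸ configuration. Cyanide is a strong-field ligand (high in the spectrochemical series). A 3d d⁸ ion with strong-field ligands gains enough CFSE to favour square planar over tetrahedral. → square planar.
For [Zn(NH₃)₄]²⁺: Ammonia is neutral; balancing the +2 overall charge requires Zn(II). Group 12 minus oxidation state 2 gives a d¹⁰ configuration. A d¹⁰ ion has no crystal-field stabilisation preference between square planar and tetrahedral, so four ligands adopt the sterically favoured tetrahedral geometry. → tetrahedral.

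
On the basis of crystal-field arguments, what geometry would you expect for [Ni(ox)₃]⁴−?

Summing ligand charges against the −4 overall charge gives an oxidation state of +2 for nickel.
Group 10 minus oxidation state 2 gives a d⁸ configuration.
Counting donor atoms: 3×oxalate (bidentate) → 6 donors. Coordination number = 6.
Six donors around a single metal centre give an octahedral coordination sphere.

octahedral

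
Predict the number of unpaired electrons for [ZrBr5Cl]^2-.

0 unpaired electrons

Each bromide is −1; each chloride is −1; balancing the −2 overall charge requires Zr(IV).
Zirconium is a group-4 element; Zr(IV) is therefore d⁰.
In an octahedral field the d⁰ configuration is t₂g⁰e_g⁰, giving 0 unpaired electrons.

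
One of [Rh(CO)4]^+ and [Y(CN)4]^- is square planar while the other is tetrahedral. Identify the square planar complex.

For [Rh(CO)4]^+: Carbonyl is neutral; balancing the +1 overall charge requires Rh(I). Group 9 minus oxidation state 1 gives a d⁸ configuration. A 4d d⁸ ion has a large crystal-field splitting; square planar leaves the high-energy d_{x²−y²} orbital empty and maximises CFSE. → square planar.
For [Y(CN)4]^-: Ligand charges: each cyanide is −1. With an overall charge of −1 the yttrium centre must be in the +3 oxidation state. Y sits in group 3, so the d-electron count is 3 − 3 = 0. A d⁰ ion has no crystal-field stabilisation preference between square planar and tetrahedral, so four ligands adopt the sterically favoured tetrahedral geometry. → tetrahedral.

[Rh(CO)4]^+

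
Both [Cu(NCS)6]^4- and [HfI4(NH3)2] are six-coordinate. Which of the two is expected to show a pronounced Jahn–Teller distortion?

[Cu(NCS)6]^4-: Summing ligand charges against the −4 overall charge gives an oxidation state of +2 for copper. Group 11 minus oxidation state 2 gives a d⁹ configuration. The t₂g⁶e_g³ configuration has an unevenly filled e_g set; the Jahn–Teller theorem predicts a tetragonal distortion (typically axial elongation) to lift the degeneracy.
[HfI4(NH3)2]: Summing ligand charges against the 0 overall charge gives an oxidation state of +4 for hafnium. Hafnium is a group-4 element; Hf(IV) is therefore d⁰. The d⁰ configuration leaves the e_g set evenly filled (or empty) — no strong Jahn–Teller driving force.

[Cu(NCS)6]^4-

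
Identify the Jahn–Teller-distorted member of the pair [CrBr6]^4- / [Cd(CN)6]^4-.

[CrBr6]^4-: Each bromide is −1; balancing the −4 overall charge requires Cr(II). Cr sits in group 6, so the d-electron count is 6 − 2 = 4. Bromide is a weak-field ligand for a first-row metal, so the complex is high-spin. The t₂g³e_g¹ (high-spin) configuration has an unevenly filled e_g set; the Jahn–Teller theorem predicts a tetragonal distortion (typically axial elongation) to lift the degeneracy.
[Cd(CN)6]^4-: Each cyanide is −1; balancing the −4 overall charge requires Cd(II). Cd sits in group 12, so the d-electron count is 12 − 2 = 10. The d¹⁰ configuration leaves the e_g set evenly filled (or empty) — no strong Jahn–Teller driving force.

[CrBr6]^4-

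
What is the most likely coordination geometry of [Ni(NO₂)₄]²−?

square planar

Each nitro (N-bound nitrite) is −1; balancing the −2 overall charge requires Ni(II).
Ni sits in group 10, so the d-electron count is 10 − 2 = 8.
With 4 monodentate ligands the coordination number is 4.
Nitro (N-bound nitrite) is a strong-field ligand (high in the spectrochemical series).
A 3d d⁸ ion with strong-field ligands gains enough CFSE to favour square planar over tetrahedral.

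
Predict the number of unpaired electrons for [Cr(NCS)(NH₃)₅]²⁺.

Ligand charges: each isothiocyanate is −1; ammonia is neutral. With an overall charge of +2 the chromium centre must be in the +3 oxidation state.
Cr sits in group 6, so the d-electron count is 6 − 3 = 3.
In an octahedral field the d³ configuration is t₂g³e_g⁰ (only one arrangement possible), giving 3 unpaired electrons.

3 unpaired electrons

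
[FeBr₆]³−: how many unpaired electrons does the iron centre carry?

5

Each bromide is −1; balancing the −3 overall charge requires Fe(III).
Iron is a group-8 element; Fe(III) is therefore d⁵.
The spin state decides the count: Bromide is a weak-field ligand for a first-row metal, so the complex is high-spin.
An octahedral high-spin d⁵ ion is t₂g³e_g², giving 5 unpaired electrons.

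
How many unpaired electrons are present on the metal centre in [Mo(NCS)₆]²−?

Each isothiocyanate is −1; balancing the −2 overall charge requires Mo(IV).
Group 6 minus oxidation state 4 gives a d² configuration.
In an octahedral field the d² configuration is t₂g²e_g⁰ (only one arrangement possible), giving 2 unpaired electrons.

2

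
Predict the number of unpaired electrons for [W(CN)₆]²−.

Ligand charges: each cyanide is −1. With an overall charge of −2 the tungsten centre must be in the +4 oxidation state.
W sits in group 6, so the d-electron count is 6 − 4 = 2.
In an octahedral field the d² configuration is t₂g²e_g⁰ (only one arrangement possible), giving 2 unpaired electrons.

2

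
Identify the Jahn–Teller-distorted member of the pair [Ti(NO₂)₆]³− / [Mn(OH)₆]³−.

[Mn(OH)₆]³−

[Ti(NO₂)₆]³−: Ligand charges: each nitro (N-bound nitrite) is −1. With an overall charge of −3 the titanium centre must be in the +3 oxidation state. Ti sits in group 4, so the d-electron count is 4 − 3 = 1. The d¹ configuration leaves the e_g set evenly filled (or empty) — no strong Jahn–Teller driving force.
[Mn(OH)₆]³−: Summing ligand charges against the −3 overall charge gives an oxidation state of +3 for manganese. Group 7 minus oxidation state 3 gives a d⁴ configuration. Hydroxide is a weak-field ligand for a first-row metal, so the complex is high-spin. The t₂g³e_g¹ (high-spin) configuration has an unevenly filled e_g set; the Jahn–Teller theorem predicts a tetragonal distortion (typically axial elongation) to lift the degeneracy.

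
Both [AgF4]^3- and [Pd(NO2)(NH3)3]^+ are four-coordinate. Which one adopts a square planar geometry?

For [AgF4]^3-: Summing ligand charges against the −3 overall charge gives an oxidation state of +1 for silver. Ag sits in group 11, so the d-electron count is 11 − 1 = 10. A d¹⁰ ion has no crystal-field stabilisation preference between square planar and tetrahedral, so four ligands adopt the sterically favoured tetrahedral geometry. → tetrahedral.
For [Pd(NO2)(NH3)3]^+: Ligand charges: each nitro (N-bound nitrite) is −1; ammonia is neutral. With an overall charge of +1 the palladium centre must be in the +2 oxidation state. Palladium is a group-10 element; Pd(II) is therefore d⁸. A 4d d⁸ ion has a large crystal-field splitting; square planar leaves the high-energy d_{x²−y²} orbital empty and maximises CFSE. → square planar.

[Pd(NO2)(NH3)3]^+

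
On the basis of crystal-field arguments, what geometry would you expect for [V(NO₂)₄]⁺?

Ligand charges: each nitro (N-bound nitrite) is −1. With an overall charge of +1 the vanadium centre must be in the +5 oxidation state.
V sits in group 5, so the d-electron count is 5 − 5 = 0.
With 4 monodentate ligands the coordination number is 4.
A d⁰ ion has no crystal-field stabilisation preference between square planar and tetrahedral, so four ligands adopt the sterically favoured tetrahedral geometry.

tetrahedral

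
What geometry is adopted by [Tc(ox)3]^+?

Ligand charges: each oxalate is −2. With an overall charge of +1 the technetium centre must be in the +7 oxidation state.
Tc sits in group 7, so the d-electron count is 7 − 7 = 0.
Counting donor atoms: 3×oxalate (bidentate) → 6 donors. Coordination number = 6.
Six donors around a single metal centre give an octahedral coordination sphere.

octahedral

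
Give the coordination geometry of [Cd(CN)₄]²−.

tetrahedral

Ligand charges: each cyanide is −1. With an overall charge of −2 the cadmium centre must be in the +2 oxidation state.
Group 12 minus oxidation state 2 gives a d¹⁰ configuration.
Coordination number: 4.
A d¹⁰ ion has no crystal-field stabilisation preference between square planar and tetrahedral, so four ligands adopt the sterically favoured tetrahedral geometry.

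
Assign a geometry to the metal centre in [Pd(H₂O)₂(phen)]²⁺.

square planar

Ligand charges: water is neutral; 1,10-phenanthroline is neutral. With an overall charge of +2 the palladium centre must be in the +2 oxidation state.
Palladium is a group-10 element; Pd(II) is therefore d⁸.
Counting donor atoms: 2×water (monodentate) → 2 donors; 1×1,10-phenanthroline (bidentate) → 2 donors. Coordination number = 4.
A 4d d⁸ ion has a large crystal-field splitting; square planar leaves the high-energy d_{x²−y²} orbital empty and maximises CFSE.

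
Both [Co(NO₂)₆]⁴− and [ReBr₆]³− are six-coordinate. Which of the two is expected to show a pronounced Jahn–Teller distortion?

[Co(NO₂)₆]⁴−: Summing ligand charges against the −4 overall charge gives an oxidation state of +2 for cobalt. Group 9 minus oxidation state 2 gives a d⁷ configuration. Nitro (N-bound nitrite) is a strong-field ligand (high in the spectrochemical series) for a first-row metal, so the complex is low-spin. The t₂g⁶e_g¹ (low-spin) configuration has an unevenly filled e_g set; the Jahn–Teller theorem predicts a tetragonal distortion (typically axial elongation) to lift the degeneracy.
[ReBr₆]³−: Each bromide is −1; balancing the −3 overall charge requires Re(III). Rhenium is a group-7 element; Re(III) is therefore d⁴. A 5d ion has a large Δₒ and is invariably low-spin. The d⁴ configuration leaves the e_g set evenly filled (or empty) — no strong Jahn–Teller driving force.

[Co(NO₂)₆]⁴−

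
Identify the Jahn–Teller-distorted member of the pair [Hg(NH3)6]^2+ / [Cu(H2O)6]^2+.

[Hg(NH3)6]^2+: Ligand charges: ammonia is neutral. With an overall charge of +2 the mercury centre must be in the +2 oxidation state. Hg sits in group 12, so the d-electron count is 12 − 2 = 10. The d¹⁰ configuration leaves the e_g set evenly filled (or empty) — no strong Jahn–Teller driving force.
[Cu(H2O)6]^2+: Summing ligand charges against the +2 overall charge gives an oxidation state of +2 for copper. Group 11 minus oxidation state 2 gives a d⁹ configuration. The t₂g⁶e_g³ configuration has an unevenly filled e_g set; the Jahn–Teller theorem predicts a tetragonal distortion (typically axial elongation) to lift the degeneracy.

[Cu(H2O)6]^2+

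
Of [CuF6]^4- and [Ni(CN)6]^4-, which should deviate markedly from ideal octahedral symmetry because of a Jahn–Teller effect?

[CuF6]^4-

[CuF6]^4-: Ligand charges: each fluoride is −1. With an overall charge of −4 the copper centre must be in the +2 oxidation state. Cu sits in group 11, so the d-electron count is 11 − 2 = 9. The t₂g⁶e_g³ configuration has an unevenly filled e_g set; the Jahn–Teller theorem predicts a tetragonal distortion (typically axial elongation) to lift the degeneracy.
[Ni(CN)6]^4-: Ligand charges: each cyanide is −1. With an overall charge of −4 the nickel centre must be in the +2 oxidation state. Group 10 minus oxidation state 2 gives a d⁸ configuration. The d⁸ configuration leaves the e_g set evenly filled (or empty) — no strong Jahn–Teller driving force.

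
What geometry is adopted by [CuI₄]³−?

tetrahedral

Summing ligand charges against the −3 overall charge gives an oxidation state of +1 for copper.
Cu sits in group 11, so the d-electron count is 11 − 1 = 10.
With 4 monodentate ligands the coordination number is 4.
A d¹⁰ ion has no crystal-field stabilisation preference between square planar and tetrahedral, so four ligands adopt the sterically favoured tetrahedral geometry.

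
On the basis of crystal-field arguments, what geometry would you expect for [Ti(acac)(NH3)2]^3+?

tetrahedral

Ligand charges: each acetylacetonate is −1; ammonia is neutral. With an overall charge of +3 the titanium centre must be in the +4 oxidation state.
Group 4 minus oxidation state 4 gives a d⁰ configuration.
Counting donor atoms: 1×acetylacetonate (bidentate) → 2 donors; 2×ammonia (monodentate) → 2 donors. Coordination number = 4.
A d⁰ ion has no crystal-field stabilisation preference between square planar and tetrahedral, so four ligands adopt the sterically favoured tetrahedral geometry.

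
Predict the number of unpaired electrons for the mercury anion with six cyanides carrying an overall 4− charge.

0

Summing ligand charges against the −4 overall charge gives an oxidation state of +2 for mercury.
Mercury is a group-12 element; Hg(II) is therefore d¹⁰.
In an octahedral field the d¹⁰ configuration is t₂g⁶e_g⁴, giving 0 unpaired electrons.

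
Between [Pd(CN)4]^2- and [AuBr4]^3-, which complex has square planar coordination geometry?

[Pd(CN)4]^2-

For [Pd(CN)4]^2-: Summing ligand charges against the −2 overall charge gives an oxidation state of +2 for palladium. Palladium is a group-10 element; Pd(II) is therefore d⁸. A 4d d⁸ ion has a large crystal-field splitting; square planar leaves the high-energy d_{x²−y²} orbital empty and maximises CFSE. → square planar.
For [AuBr4]^3-: Ligand charges: each bromide is −1. With an overall charge of −3 the gold centre must be in the +1 oxidation state. Group 11 minus oxidation state 1 gives a d¹⁰ configuration. A d¹⁰ ion has no crystal-field stabilisation preference between square planar and tetrahedral, so four ligands adopt the sterically favoured tetrahedral geometry. → tetrahedral.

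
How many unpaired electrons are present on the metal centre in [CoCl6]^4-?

3 unpaired electrons

Each chloride is −1; balancing the −4 overall charge requires Co(II).
Cobalt is a group-9 element; Co(II) is therefore d⁷.
The spin state decides the count: Chloride is a weak-field ligand for a first-row metal, so the complex is high-spin.
An octahedral high-spin d⁷ ion is t₂g⁵e_g², giving 3 unpaired electrons.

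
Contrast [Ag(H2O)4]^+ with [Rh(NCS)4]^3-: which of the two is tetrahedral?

[Ag(H2O)4]^+

For [Ag(H2O)4]^+: Summing ligand charges against the +1 overall charge gives an oxidation state of +1 for silver. Ag sits in group 11, so the d-electron count is 11 − 1 = 10. A d¹⁰ ion has no crystal-field stabilisation preference between square planar and tetrahedral, so four ligands adopt the sterically favoured tetrahedral geometry. → tetrahedral.
For [Rh(NCS)4]^3-: Summing ligand charges against the −3 overall charge gives an oxidation state of +1 for rhodium. Rhodium is a group-9 element; Rh(I) is therefore d⁸. A 4d d⁸ ion has a large crystal-field splitting; square planar leaves the high-energy d_{x²−y²} orbital empty and maximises CFSE. → square planar.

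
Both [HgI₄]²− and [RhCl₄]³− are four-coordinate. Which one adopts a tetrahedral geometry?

For [HgI₄]²−: Ligand charges: each iodide is −1. With an overall charge of −2 the mercury centre must be in the +2 oxidation state. Group 12 minus oxidation state 2 gives a d¹⁰ configuration. A d¹⁰ ion has no crystal-field stabilisation preference between square planar and tetrahedral, so four ligands adopt the sterically favoured tetrahedral geometry. → tetrahedral.
For [RhCl₄]³−: Summing ligand charges against the −3 overall charge gives an oxidation state of +1 for rhodium. Rhodium is a group-9 element; Rh(I) is therefore d⁸. A 4d d⁸ ion has a large crystal-field splitting; square planar leaves the high-energy d_{x²−y²} orbital empty and maximises CFSE. → square planar.

[HgI₄]²−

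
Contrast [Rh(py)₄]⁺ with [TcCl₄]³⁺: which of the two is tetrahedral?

For [Rh(py)₄]⁺: Ligand charges: pyridine is neutral. With an overall charge of +1 the rhodium centre must be in the +1 oxidation state. Rhodium is a group-9 element; Rh(I) is therefore d⁸. A 4d d⁸ ion has a large crystal-field splitting; square planar leaves the high-energy d_{x²−y²} orbital empty and maximises CFSE. → square planar.
For [TcCl₄]³⁺: Each chloride is −1; balancing the +3 overall charge requires Tc(VII). Tc sits in group 7, so the d-electron count is 7 − 7 = 0. A d⁰ ion has no crystal-field stabilisation preference between square planar and tetrahedral, so four ligands adopt the sterically favoured tetrahedral geometry. → tetrahedral.

[TcCl₄]³⁺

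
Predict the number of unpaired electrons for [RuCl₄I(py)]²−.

Ligand charges: each chloride is −1; each iodide is −1; pyridine is neutral. With an overall charge of −2 the ruthenium centre must be in the +3 oxidation state.
Ru sits in group 8, so the d-electron count is 8 − 3 = 5.
The spin state decides the count: a 4d ion has a large Δₒ and is invariably low-spin.
An octahedral low-spin d⁵ ion is t₂g⁵e_g⁰, giving 1 unpaired electron.

1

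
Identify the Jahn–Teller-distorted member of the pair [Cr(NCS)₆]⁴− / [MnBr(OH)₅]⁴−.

[Cr(NCS)₆]⁴−

[Cr(NCS)₆]⁴−: Each isothiocyanate is −1; balancing the −4 overall charge requires Cr(II). Chromium is a group-6 element; Cr(II) is therefore d⁴. Isothiocyanate is a weak-field ligand for a first-row metal, so the complex is high-spin. The t₂g³e_g¹ (high-spin) configuration has an unevenly filled e_g set; the Jahn–Teller theorem predicts a tetragonal distortion (typically axial elongation) to lift the degeneracy.
[MnBr(OH)₅]⁴−: Summing ligand charges against the −4 overall charge gives an oxidation state of +2 for manganese. Group 7 minus oxidation state 2 gives a d⁵ configuration. Bromide and hydroxide are weak-field ligands for a first-row metal, so the complex is high-spin. The d⁵ configuration leaves the e_g set evenly filled (or empty) — no strong Jahn–Teller driving force.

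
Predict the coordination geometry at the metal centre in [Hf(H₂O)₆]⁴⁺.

Ligand charges: water is neutral. With an overall charge of +4 the hafnium centre must be in the +4 oxidation state.
Hafnium is a group-4 element; Hf(IV) is therefore d⁰.
Coordination number: 6.
Six donors around a single metal centre give an octahedral coordination sphere.

octahedral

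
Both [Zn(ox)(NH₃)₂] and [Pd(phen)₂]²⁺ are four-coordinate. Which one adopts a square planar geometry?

[Pd(phen)₂]²⁺

For [Zn(ox)(NH₃)₂]: Ligand charges: each oxalate is −2; ammonia is neutral. With an overall charge of 0 the zinc centre must be in the +2 oxidation state. Zn sits in group 12, so the d-electron count is 12 − 2 = 10. A d¹⁰ ion has no crystal-field stabilisation preference between square planar and tetrahedral, so four ligands adopt the sterically favoured tetrahedral geometry. → tetrahedral.
For [Pd(phen)₂]²⁺: Ligand charges: 1,10-phenanthroline is neutral. With an overall charge of +2 the palladium centre must be in the +2 oxidation state. Palladium is a group-10 element; Pd(II) is therefore d⁸. A 4d d⁸ ion has a large crystal-field splitting; square planar leaves the high-energy d_{x²−y²} orbital empty and maximises CFSE. → square planar.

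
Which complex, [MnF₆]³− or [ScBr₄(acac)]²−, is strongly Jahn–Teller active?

[MnF₆]³−

[MnF₆]³−: Each fluoride is −1; balancing the −3 overall charge requires Mn(III). Mn sits in group 7, so the d-electron count is 7 − 3 = 4. Fluoride is a weak-field ligand for a first-row metal, so the complex is high-spin. The t₂g³e_g¹ (high-spin) configuration has an unevenly filled e_g set; the Jahn–Teller theorem predicts a tetragonal distortion (typically axial elongation) to lift the degeneracy.
[ScBr₄(acac)]²−: Summing ligand charges against the −2 overall charge gives an oxidation state of +3 for scandium. Group 3 minus oxidation state 3 gives a d⁰ configuration. The d⁰ configuration leaves the e_g set evenly filled (or empty) — no strong Jahn–Teller driving force.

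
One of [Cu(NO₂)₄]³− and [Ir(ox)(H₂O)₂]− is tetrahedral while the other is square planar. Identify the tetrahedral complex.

For [Cu(NO₂)₄]³−: Each nitro (N-bound nitrite) is −1; balancing the −3 overall charge requires Cu(I). Copper is a group-11 element; Cu(I) is therefore d¹⁰. A d¹⁰ ion has no crystal-field stabilisation preference between square planar and tetrahedral, so four ligands adopt the sterically favoured tetrahedral geometry. → tetrahedral.
For [Ir(ox)(H₂O)₂]−: Each oxalate is −2; water is neutral; balancing the −1 overall charge requires Ir(I). Ir sits in group 9, so the d-electron count is 9 − 1 = 8. A 5d d⁸ ion has a large crystal-field splitting; square planar leaves the high-energy d_{x²−y²} orbital empty and maximises CFSE. → square planar.

[Cu(NO₂)₄]³−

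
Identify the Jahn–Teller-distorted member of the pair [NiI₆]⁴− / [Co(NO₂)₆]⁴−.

[Co(NO₂)₆]⁴−

[NiI₆]⁴−: Ligand charges: each iodide is −1. With an overall charge of −4 the nickel centre must be in the +2 oxidation state. Ni sits in group 10, so the d-electron count is 10 − 2 = 8. The d⁸ configuration leaves the e_g set evenly filled (or empty) — no strong Jahn–Teller driving force.
[Co(NO₂)₆]⁴−: Summing ligand charges against the −4 overall charge gives an oxidation state of +2 for cobalt. Group 9 minus oxidation state 2 gives a d⁷ configuration. Nitro (N-bound nitrite) is a strong-field ligand (high in the spectrochemical series) for a first-row metal, so the complex is low-spin. The t₂g⁶e_g¹ (low-spin) configuration has an unevenly filled e_g set; the Jahn–Teller theorem predicts a tetragonal distortion (typically axial elongation) to lift the degeneracy.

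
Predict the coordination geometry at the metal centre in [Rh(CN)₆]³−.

Summing ligand charges against the −3 overall charge gives an oxidation state of +3 for rhodium.
Rhodium is a group-9 element; Rh(III) is therefore d⁶.
With 6 monodentate ligands the coordination number is 6.
Six donors around a single metal centre give an octahedral coordination sphere.

octahedral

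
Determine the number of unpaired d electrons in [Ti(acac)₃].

1

Each acetylacetonate is −1; balancing the 0 overall charge requires Ti(III).
Group 4 minus oxidation state 3 gives a d¹ configuration.
Counting donor atoms: 3×acetylacetonate (bidentate) → 6 donors. Coordination number = 6.
In an octahedral field the d¹ configuration is t₂g¹e_g⁰ (only one arrangement possible), giving 1 unpaired electron.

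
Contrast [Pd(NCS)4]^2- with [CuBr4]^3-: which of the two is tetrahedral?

For [Pd(NCS)4]^2-: Summing ligand charges against the −2 overall charge gives an oxidation state of +2 for palladium. Group 10 minus oxidation state 2 gives a d⁸ configuration. A 4d d⁸ ion has a large crystal-field splitting; square planar leaves the high-energy d_{x²−y²} orbital empty and maximises CFSE. → square planar.
For [CuBr4]^3-: Summing ligand charges against the −3 overall charge gives an oxidation state of +1 for copper. Copper is a group-11 element; Cu(I) is therefore d¹⁰. A d¹⁰ ion has no crystal-field stabilisation preference between square planar and tetrahedral, so four ligands adopt the sterically favoured tetrahedral geometry. → tetrahedral.

[CuBr4]^3-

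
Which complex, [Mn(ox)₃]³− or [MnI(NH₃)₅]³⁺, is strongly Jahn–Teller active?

[Mn(ox)₃]³−

[Mn(ox)₃]³−: Each oxalate is −2; balancing the −3 overall charge requires Mn(III). Group 7 minus oxidation state 3 gives a d⁴ configuration. Oxalate is a weak-field ligand for a first-row metal, so the complex is high-spin. The t₂g³e_g¹ (high-spin) configuration has an unevenly filled e_g set; the Jahn–Teller theorem predicts a tetragonal distortion (typically axial elongation) to lift the degeneracy.
[MnI(NH₃)₅]³⁺: Ligand charges: each iodide is −1; ammonia is neutral. With an overall charge of +3 the manganese centre must be in the +4 oxidation state. Manganese is a group-7 element; Mn(IV) is therefore d³. The d³ configuration leaves the e_g set evenly filled (or empty) — no strong Jahn–Teller driving force.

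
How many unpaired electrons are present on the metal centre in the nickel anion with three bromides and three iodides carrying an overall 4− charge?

2 unpaired electrons

Each bromide is −1; each iodide is −1; balancing the −4 overall charge requires Ni(II).
Group 10 minus oxidation state 2 gives a d⁸ configuration.
In an octahedral field the d⁸ configuration is t₂g⁶e_g² (only one arrangement possible), giving 2 unpaired electrons.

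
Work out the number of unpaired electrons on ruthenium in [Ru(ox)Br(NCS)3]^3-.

1 unpaired electron

Summing ligand charges against the −3 overall charge gives an oxidation state of +3 for ruthenium.
Group 8 minus oxidation state 3 gives a d⁵ configuration.
Counting donor atoms: 1×oxalate (bidentate) → 2 donors; 1×bromide (monodentate) → 1 donor; 3×isothiocyanate (monodentate) → 3 donors. Coordination number = 6.
The spin state decides the count: a 4d ion has a large Δₒ and is invariably low-spin.
An octahedral low-spin d⁵ ion is t₂g⁵e_g⁰, giving 1 unpaired electron.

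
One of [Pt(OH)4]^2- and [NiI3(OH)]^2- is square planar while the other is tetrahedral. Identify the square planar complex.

For [Pt(OH)4]^2-: Summing ligand charges against the −2 overall charge gives an oxidation state of +2 for platinum. Group 10 minus oxidation state 2 gives a d⁸ configuration. A 5d d⁸ ion has a large crystal-field splitting; square planar leaves the high-energy d_{x²−y²} orbital empty and maximises CFSE. → square planar.
For [NiI3(OH)]^2-: Summing ligand charges against the −2 overall charge gives an oxidation state of +2 for nickel. Ni sits in group 10, so the d-electron count is 10 − 2 = 8. Hydroxide and iodide are weak-field ligands. With weak-field ligands the CFSE gain from square planar is small, so a 3d d⁸ ion takes the sterically preferred tetrahedral geometry. → tetrahedral.

[Pt(OH)4]^2-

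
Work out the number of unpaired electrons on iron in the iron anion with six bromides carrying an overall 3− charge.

Each bromide is −1; balancing the −3 overall charge requires Fe(III).
Group 8 minus oxidation state 3 gives a d⁵ configuration.
The spin state decides the count: Bromide is a weak-field ligand for a first-row metal, so the complex is high-spin.
An octahedral high-spin d⁵ ion is t₂g³e_g², giving 5 unpaired electrons.

5 unpaired electrons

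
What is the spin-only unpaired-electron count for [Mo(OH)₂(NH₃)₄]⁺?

Ligand charges: each hydroxide is −1; ammonia is neutral. With an overall charge of +1 the molybdenum centre must be in the +3 oxidation state.
Molybdenum is a group-6 element; Mo(III) is therefore d³.
In an octahedral field the d³ configuration is t₂g³e_g⁰ (only one arrangement possible), giving 3 unpaired electrons.

3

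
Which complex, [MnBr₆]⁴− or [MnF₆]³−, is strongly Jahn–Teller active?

[MnBr₆]⁴−: Summing ligand charges against the −4 overall charge gives an oxidation state of +2 for manganese. Mn sits in group 7, so the d-electron count is 7 − 2 = 5. Bromide is a weak-field ligand for a first-row metal, so the complex is high-spin. The d⁵ configuration leaves the e_g set evenly filled (or empty) — no strong Jahn–Teller driving force.
[MnF₆]³−: Ligand charges: each fluoride is −1. With an overall charge of −3 the manganese centre must be in the +3 oxidation state. Group 7 minus oxidation state 3 gives a d⁴ configuration. Fluoride is a weak-field ligand for a first-row metal, so the complex is high-spin. The t₂g³e_g¹ (high-spin) configuration has an unevenly filled e_g set; the Jahn–Teller theorem predicts a tetragonal distortion (typically axial elongation) to lift the degeneracy.

[MnF₆]³−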